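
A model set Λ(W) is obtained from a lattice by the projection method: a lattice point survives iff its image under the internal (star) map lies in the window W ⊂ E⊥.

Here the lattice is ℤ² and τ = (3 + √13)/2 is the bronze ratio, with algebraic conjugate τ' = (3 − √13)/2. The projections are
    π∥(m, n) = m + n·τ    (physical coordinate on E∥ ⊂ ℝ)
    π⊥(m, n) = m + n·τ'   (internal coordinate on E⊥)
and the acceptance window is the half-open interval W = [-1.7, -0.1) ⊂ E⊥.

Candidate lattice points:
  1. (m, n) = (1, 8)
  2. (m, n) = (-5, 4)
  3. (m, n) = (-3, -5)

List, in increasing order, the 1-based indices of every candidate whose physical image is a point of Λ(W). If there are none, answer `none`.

1, 3

Compute τ' = (3−√13)/2 = -0.302776, so π⊥(m,n) = m -0.302776·n.
[1] lift (1,8): star map gives -1.422205; window check -1.7 ≤ -1.422205 < -0.1 is true → IN Λ
[2] lift (-5,4): star map gives -6.211103; window check -1.7 ≤ -6.211103 < -0.1 is false → out
[3] lift (-3,-5): star map gives -1.486122; window check -1.7 ≤ -1.486122 < -0.1 is true → IN Λ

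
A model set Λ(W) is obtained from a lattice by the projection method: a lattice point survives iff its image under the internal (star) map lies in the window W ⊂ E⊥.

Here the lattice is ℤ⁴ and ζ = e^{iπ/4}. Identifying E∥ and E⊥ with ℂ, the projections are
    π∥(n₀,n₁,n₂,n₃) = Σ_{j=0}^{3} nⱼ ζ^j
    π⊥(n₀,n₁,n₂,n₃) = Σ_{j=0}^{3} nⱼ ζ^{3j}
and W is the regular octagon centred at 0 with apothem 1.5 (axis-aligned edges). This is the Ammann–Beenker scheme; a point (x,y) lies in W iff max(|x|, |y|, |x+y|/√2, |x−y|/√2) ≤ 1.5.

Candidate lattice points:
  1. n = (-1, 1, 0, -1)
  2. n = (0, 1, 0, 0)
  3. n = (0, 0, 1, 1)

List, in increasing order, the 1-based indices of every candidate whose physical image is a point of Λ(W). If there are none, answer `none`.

2, 3

With ζ = e^{iπ/4} the internal vectors are ζ^0,ζ^3,ζ^6,ζ^9.
candidate 1: n = (-1, 1, 0, -1) → π⊥ ≈ (-2.41421, +0.00000); max(|x|,|y|,|x±y|/√2) = 2.41421 > 1.5 ⇒ ∉ W
candidate 2: n = (0, 1, 0, 0) → π⊥ ≈ (-0.70711, +0.70711); max(|x|,|y|,|x±y|/√2) = 1.00000 ≤ 1.5 ⇒ ∈ W
candidate 3: n = (0, 0, 1, 1) → π⊥ ≈ (+0.70711, -0.29289); max(|x|,|y|,|x±y|/√2) = 0.70711 ≤ 1.5 ⇒ ∈ W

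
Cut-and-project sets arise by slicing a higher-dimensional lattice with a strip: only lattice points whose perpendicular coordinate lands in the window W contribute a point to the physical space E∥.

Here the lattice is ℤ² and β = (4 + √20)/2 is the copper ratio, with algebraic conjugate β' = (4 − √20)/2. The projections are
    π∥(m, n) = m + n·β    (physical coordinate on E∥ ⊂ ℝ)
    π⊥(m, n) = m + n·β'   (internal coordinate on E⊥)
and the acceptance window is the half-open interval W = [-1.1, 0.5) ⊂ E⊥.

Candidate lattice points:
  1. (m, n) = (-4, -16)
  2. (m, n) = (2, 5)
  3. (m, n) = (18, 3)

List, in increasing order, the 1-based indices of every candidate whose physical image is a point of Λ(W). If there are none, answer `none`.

Numerically β ≈ 4.23607 and β' = −1/β ≈ -0.23607.
candidate 1: (m,n)=(-4,-16) → π∥ = -4-16·β ≈ -71.77709, π⊥ = -4-16·β' ≈ -0.22291 ∈ [-1.1, 0.5) ⇒ IN Λ
candidate 2: (m,n)=(2,5) → π∥ = 2+5·β ≈ 23.18034, π⊥ = 2+5·β' ≈ 0.81966 ∉ [-1.1, 0.5) ⇒ out
candidate 3: (m,n)=(18,3) → π∥ = 18+3·β ≈ 30.70820, π⊥ = 18+3·β' ≈ 17.29180 ∉ [-1.1, 0.5) ⇒ out

1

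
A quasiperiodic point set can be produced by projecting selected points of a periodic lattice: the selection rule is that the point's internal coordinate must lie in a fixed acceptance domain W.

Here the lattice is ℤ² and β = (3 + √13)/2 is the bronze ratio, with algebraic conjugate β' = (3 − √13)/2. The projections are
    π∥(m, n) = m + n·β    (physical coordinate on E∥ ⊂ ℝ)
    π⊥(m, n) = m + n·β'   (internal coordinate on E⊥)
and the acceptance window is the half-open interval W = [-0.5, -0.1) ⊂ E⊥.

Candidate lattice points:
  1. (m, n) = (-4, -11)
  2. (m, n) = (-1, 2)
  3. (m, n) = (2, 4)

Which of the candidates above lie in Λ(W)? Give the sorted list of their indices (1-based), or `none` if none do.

β' = (3−√13)/2 ≈ -0.3028.
candidate 1: (m,n)=(-4,-11) → π∥ = -4-11·β ≈ -40.3305, π⊥ = -4-11·β' ≈ -0.6695 ∉ [-0.5, -0.1) ⇒ out
candidate 2: (m,n)=(-1,2) → π∥ = -1+2·β ≈ 5.6056, π⊥ = -1+2·β' ≈ -1.6056 ∉ [-0.5, -0.1) ⇒ out
candidate 3: (m,n)=(2,4) → π∥ = 2+4·β ≈ 15.2111, π⊥ = 2+4·β' ≈ 0.7889 ∉ [-0.5, -0.1) ⇒ out

none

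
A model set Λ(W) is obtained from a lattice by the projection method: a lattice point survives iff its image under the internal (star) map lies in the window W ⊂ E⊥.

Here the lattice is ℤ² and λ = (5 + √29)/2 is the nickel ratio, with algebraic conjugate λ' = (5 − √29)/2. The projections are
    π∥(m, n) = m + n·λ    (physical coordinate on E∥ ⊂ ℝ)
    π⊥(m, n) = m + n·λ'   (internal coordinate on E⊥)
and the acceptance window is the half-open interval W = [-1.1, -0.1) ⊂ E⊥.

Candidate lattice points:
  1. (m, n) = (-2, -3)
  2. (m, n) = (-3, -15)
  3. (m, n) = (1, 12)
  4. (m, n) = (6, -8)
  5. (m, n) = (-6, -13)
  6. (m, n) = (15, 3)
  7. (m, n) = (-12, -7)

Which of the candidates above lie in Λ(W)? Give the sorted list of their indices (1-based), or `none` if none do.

Compute λ' = (5−√29)/2 = -0.1926, so π⊥(m,n) = m -0.1926·n.
candidate 1: (m,n)=(-2,-3) → π∥ = -2-3·λ ≈ -17.5777, π⊥ = -2-3·λ' ≈ -1.4223 ∉ [-1.1, -0.1) ⇒ out
candidate 2: (m,n)=(-3,-15) → π∥ = -3-15·λ ≈ -80.8887, π⊥ = -3-15·λ' ≈ -0.1113 ∈ [-1.1, -0.1) ⇒ IN Λ
candidate 3: (m,n)=(1,12) → π∥ = 1+12·λ ≈ 63.3110, π⊥ = 1+12·λ' ≈ -1.3110 ∉ [-1.1, -0.1) ⇒ out
candidate 4: (m,n)=(6,-8) → π∥ = 6-8·λ ≈ -35.5407, π⊥ = 6-8·λ' ≈ 7.5407 ∉ [-1.1, -0.1) ⇒ out
candidate 5: (m,n)=(-6,-13) → π∥ = -6-13·λ ≈ -73.5036, π⊥ = -6-13·λ' ≈ -3.4964 ∉ [-1.1, -0.1) ⇒ out
candidate 6: (m,n)=(15,3) → π∥ = 15+3·λ ≈ 30.5777, π⊥ = 15+3·λ' ≈ 14.4223 ∉ [-1.1, -0.1) ⇒ out
candidate 7: (m,n)=(-12,-7) → π∥ = -12-7·λ ≈ -48.3481, π⊥ = -12-7·λ' ≈ -10.6519 ∉ [-1.1, -0.1) ⇒ out

2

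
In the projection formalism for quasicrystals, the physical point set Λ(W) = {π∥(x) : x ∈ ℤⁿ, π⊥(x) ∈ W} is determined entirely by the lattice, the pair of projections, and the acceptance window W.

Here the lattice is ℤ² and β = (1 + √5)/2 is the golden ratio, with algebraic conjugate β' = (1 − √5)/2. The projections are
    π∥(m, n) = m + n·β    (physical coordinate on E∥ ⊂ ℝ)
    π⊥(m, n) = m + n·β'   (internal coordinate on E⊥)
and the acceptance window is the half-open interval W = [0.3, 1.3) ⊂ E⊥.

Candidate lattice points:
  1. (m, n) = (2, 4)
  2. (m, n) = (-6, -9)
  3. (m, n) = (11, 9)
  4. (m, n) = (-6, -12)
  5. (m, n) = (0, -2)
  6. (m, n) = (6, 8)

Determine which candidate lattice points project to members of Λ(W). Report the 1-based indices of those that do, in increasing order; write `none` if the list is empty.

5, 6

Compute β' = (1−√5)/2 = -0.6180, so π⊥(m,n) = m -0.6180·n.
#1 (2,4): internal coord 2 + (4)·β' = -0.4721; -0.4721 ∉ [0.3, 1.3) → out
#2 (-6,-9): internal coord -6 + (-9)·β' = -0.4377; -0.4377 ∉ [0.3, 1.3) → out
#3 (11,9): internal coord 11 + (9)·β' = +5.4377; +5.4377 ∉ [0.3, 1.3) → out
#4 (-6,-12): internal coord -6 + (-12)·β' = +1.4164; +1.4164 ∉ [0.3, 1.3) → out
#5 (0,-2): internal coord 0 + (-2)·β' = +1.2361; +1.2361 ∈ [0.3, 1.3) → IN Λ
#6 (6,8): internal coord 6 + (8)·β' = +1.0557; +1.0557 ∈ [0.3, 1.3) → IN Λ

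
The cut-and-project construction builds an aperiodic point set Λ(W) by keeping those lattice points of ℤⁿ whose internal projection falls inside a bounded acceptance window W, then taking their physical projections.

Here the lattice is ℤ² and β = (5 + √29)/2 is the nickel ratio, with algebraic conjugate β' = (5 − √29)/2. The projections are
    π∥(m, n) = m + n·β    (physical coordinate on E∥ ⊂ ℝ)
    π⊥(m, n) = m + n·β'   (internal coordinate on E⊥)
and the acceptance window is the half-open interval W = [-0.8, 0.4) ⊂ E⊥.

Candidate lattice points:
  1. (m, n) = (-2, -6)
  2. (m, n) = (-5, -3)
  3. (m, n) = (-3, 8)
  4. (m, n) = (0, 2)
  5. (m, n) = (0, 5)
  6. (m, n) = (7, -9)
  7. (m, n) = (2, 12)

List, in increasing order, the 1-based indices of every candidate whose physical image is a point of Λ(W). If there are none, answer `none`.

4, 7

β' = (5−√29)/2 ≈ -0.1926.
#1 (-2,-6): internal coord -2 + (-6)·β' = -0.8445; -0.8445 ∉ [-0.8, 0.4) → out
#2 (-5,-3): internal coord -5 + (-3)·β' = -4.4223; -4.4223 ∉ [-0.8, 0.4) → out
#3 (-3,8): internal coord -3 + (8)·β' = -4.5407; -4.5407 ∉ [-0.8, 0.4) → out
#4 (0,2): internal coord 0 + (2)·β' = -0.3852; -0.3852 ∈ [-0.8, 0.4) → IN Λ
#5 (0,5): internal coord 0 + (5)·β' = -0.9629; -0.9629 ∉ [-0.8, 0.4) → out
#6 (7,-9): internal coord 7 + (-9)·β' = +8.7332; +8.7332 ∉ [-0.8, 0.4) → out
#7 (2,12): internal coord 2 + (12)·β' = -0.3110; -0.3110 ∈ [-0.8, 0.4) → IN Λ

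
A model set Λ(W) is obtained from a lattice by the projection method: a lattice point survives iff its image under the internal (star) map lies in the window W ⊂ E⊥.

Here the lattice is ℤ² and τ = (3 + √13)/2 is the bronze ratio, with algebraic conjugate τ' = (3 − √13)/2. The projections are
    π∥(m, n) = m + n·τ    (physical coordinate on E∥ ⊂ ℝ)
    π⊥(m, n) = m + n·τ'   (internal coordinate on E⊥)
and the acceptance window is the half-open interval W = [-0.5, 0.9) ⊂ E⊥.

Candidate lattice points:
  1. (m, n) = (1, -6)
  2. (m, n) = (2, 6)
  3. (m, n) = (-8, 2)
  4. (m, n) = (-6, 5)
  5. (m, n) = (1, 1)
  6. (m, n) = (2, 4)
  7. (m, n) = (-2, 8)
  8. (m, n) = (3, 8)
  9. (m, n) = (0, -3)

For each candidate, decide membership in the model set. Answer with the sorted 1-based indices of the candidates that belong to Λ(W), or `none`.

2, 5, 6, 8

Numerically τ ≈ 3.302776 and τ' = −1/τ ≈ -0.302776.
#1 (1,-6): internal coord 1 + (-6)·τ' = +2.816654; +2.816654 ∉ [-0.5, 0.9) → out
#2 (2,6): internal coord 2 + (6)·τ' = +0.183346; +0.183346 ∈ [-0.5, 0.9) → IN Λ
#3 (-8,2): internal coord -8 + (2)·τ' = -8.605551; -8.605551 ∉ [-0.5, 0.9) → out
#4 (-6,5): internal coord -6 + (5)·τ' = -7.513878; -7.513878 ∉ [-0.5, 0.9) → out
#5 (1,1): internal coord 1 + (1)·τ' = +0.697224; +0.697224 ∈ [-0.5, 0.9) → IN Λ
#6 (2,4): internal coord 2 + (4)·τ' = +0.788897; +0.788897 ∈ [-0.5, 0.9) → IN Λ
#7 (-2,8): internal coord -2 + (8)·τ' = -4.422205; -4.422205 ∉ [-0.5, 0.9) → out
#8 (3,8): internal coord 3 + (8)·τ' = +0.577795; +0.577795 ∈ [-0.5, 0.9) → IN Λ
#9 (0,-3): internal coord 0 + (-3)·τ' = +0.908327; +0.908327 ∉ [-0.5, 0.9) → out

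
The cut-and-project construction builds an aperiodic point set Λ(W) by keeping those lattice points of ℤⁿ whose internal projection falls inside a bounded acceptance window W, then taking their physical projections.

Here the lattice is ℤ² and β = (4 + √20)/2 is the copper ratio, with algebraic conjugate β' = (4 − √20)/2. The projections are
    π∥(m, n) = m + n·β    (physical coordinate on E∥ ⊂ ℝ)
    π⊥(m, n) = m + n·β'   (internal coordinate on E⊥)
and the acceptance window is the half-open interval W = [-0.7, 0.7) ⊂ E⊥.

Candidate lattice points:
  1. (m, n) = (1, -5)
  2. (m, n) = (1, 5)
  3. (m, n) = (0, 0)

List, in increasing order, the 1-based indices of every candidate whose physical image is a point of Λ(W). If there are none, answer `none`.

β' = (4−√20)/2 ≈ -0.23607.
#1 (1,-5): internal coord 1 + (-5)·β' = +2.18034; +2.18034 ∉ [-0.7, 0.7) → out
#2 (1,5): internal coord 1 + (5)·β' = -0.18034; -0.18034 ∈ [-0.7, 0.7) → IN Λ
#3 (0,0): internal coord 0 + (0)·β' = +0.00000; +0.00000 ∈ [-0.7, 0.7) → IN Λ

2, 3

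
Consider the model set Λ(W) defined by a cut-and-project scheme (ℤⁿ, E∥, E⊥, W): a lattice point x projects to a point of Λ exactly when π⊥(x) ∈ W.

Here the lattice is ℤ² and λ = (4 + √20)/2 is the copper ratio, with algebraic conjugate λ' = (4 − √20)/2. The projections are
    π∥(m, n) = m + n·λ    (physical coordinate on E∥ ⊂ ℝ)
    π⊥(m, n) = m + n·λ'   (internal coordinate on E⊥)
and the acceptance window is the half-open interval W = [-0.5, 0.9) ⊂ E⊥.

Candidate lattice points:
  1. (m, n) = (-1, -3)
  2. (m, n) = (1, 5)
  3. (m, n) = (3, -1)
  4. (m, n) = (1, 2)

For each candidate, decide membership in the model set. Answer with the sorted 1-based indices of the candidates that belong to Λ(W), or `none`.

Compute λ' = (4−√20)/2 = -0.23607, so π⊥(m,n) = m -0.23607·n.
candidate 1: (m,n)=(-1,-3) → π∥ = -1-3·λ ≈ -13.70820, π⊥ = -1-3·λ' ≈ -0.29180 ∈ [-0.5, 0.9) ⇒ IN Λ
candidate 2: (m,n)=(1,5) → π∥ = 1+5·λ ≈ 22.18034, π⊥ = 1+5·λ' ≈ -0.18034 ∈ [-0.5, 0.9) ⇒ IN Λ
candidate 3: (m,n)=(3,-1) → π∥ = 3-1·λ ≈ -1.23607, π⊥ = 3-1·λ' ≈ 3.23607 ∉ [-0.5, 0.9) ⇒ out
candidate 4: (m,n)=(1,2) → π∥ = 1+2·λ ≈ 9.47214, π⊥ = 1+2·λ' ≈ 0.52786 ∈ [-0.5, 0.9) ⇒ IN Λ

1, 2, 4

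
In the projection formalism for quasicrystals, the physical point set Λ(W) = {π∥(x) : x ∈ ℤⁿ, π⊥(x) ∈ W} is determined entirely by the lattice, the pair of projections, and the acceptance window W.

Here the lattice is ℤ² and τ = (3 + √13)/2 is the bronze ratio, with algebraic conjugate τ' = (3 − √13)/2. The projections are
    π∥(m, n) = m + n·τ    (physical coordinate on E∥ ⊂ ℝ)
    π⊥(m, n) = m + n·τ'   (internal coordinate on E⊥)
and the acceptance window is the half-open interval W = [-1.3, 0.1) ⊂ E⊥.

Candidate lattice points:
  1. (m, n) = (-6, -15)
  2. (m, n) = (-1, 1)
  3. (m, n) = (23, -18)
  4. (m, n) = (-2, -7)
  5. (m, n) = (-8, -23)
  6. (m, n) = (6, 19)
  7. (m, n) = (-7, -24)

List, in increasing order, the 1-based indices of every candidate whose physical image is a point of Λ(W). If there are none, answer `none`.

τ' = (3−√13)/2 ≈ -0.302776.
[1] lift (-6,-15): star map gives -1.458365; window check -1.3 ≤ -1.458365 < 0.1 is false → out
[2] lift (-1,1): star map gives -1.302776; window check -1.3 ≤ -1.302776 < 0.1 is false → out
[3] lift (23,-18): star map gives 28.449961; window check -1.3 ≤ 28.449961 < 0.1 is false → out
[4] lift (-2,-7): star map gives 0.119429; window check -1.3 ≤ 0.119429 < 0.1 is false → out
[5] lift (-8,-23): star map gives -1.036160; window check -1.3 ≤ -1.036160 < 0.1 is true → IN Λ
[6] lift (6,19): star map gives 0.247263; window check -1.3 ≤ 0.247263 < 0.1 is false → out
[7] lift (-7,-24): star map gives 0.266615; window check -1.3 ≤ 0.266615 < 0.1 is false → out

5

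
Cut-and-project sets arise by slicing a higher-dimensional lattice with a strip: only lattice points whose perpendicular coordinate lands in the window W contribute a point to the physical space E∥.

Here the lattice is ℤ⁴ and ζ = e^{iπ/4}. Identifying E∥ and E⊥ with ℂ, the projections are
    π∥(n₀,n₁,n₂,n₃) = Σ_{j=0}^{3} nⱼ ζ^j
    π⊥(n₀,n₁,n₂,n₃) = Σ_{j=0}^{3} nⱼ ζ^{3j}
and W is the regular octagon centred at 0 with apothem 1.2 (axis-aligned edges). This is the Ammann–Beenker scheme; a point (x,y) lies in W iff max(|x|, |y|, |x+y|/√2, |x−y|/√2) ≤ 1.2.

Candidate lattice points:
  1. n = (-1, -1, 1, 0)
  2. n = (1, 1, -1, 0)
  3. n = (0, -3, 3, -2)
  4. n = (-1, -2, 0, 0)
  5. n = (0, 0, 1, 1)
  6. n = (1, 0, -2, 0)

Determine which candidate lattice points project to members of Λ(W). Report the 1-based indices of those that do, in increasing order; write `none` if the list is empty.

5

Internal map: ζ^{3j} for j=0..3 gives (1,0), (−√2/2,√2/2), (0,−1), (√2/2,√2/2).
#1 (-1, -1, 1, 0): internal (-0.292893, -1.707107); octagon support 1.707107 vs apothem 1.2 → ∉ W
#2 (1, 1, -1, 0): internal (0.292893, 1.707107); octagon support 1.707107 vs apothem 1.2 → ∉ W
#3 (0, -3, 3, -2): internal (0.707107, -6.535534); octagon support 6.535534 vs apothem 1.2 → ∉ W
#4 (-1, -2, 0, 0): internal (0.414214, -1.414214); octagon support 1.414214 vs apothem 1.2 → ∉ W
#5 (0, 0, 1, 1): internal (0.707107, -0.292893); octagon support 0.707107 vs apothem 1.2 → ∈ W
#6 (1, 0, -2, 0): internal (1.000000, 2.000000); octagon support 2.121320 vs apothem 1.2 → ∉ W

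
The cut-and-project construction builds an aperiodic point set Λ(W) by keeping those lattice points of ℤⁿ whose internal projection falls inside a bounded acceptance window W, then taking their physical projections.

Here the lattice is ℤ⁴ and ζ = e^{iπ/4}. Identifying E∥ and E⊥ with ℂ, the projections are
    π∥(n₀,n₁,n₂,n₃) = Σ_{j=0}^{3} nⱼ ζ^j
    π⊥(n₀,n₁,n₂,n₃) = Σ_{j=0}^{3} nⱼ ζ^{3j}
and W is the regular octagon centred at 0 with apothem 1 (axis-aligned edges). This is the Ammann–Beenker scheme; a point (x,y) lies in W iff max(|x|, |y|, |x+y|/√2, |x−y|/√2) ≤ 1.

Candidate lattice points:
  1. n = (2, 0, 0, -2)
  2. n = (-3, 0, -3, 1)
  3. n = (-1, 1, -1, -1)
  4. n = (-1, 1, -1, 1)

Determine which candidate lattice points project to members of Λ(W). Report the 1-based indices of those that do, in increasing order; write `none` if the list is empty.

none

Internal map: ζ^{3j} for j=0..3 gives (1,0), (−√2/2,√2/2), (0,−1), (√2/2,√2/2).
#1 (2, 0, 0, -2): internal (0.585786, -1.414214); octagon support 1.414214 vs apothem 1 → ∉ W
#2 (-3, 0, -3, 1): internal (-2.292893, 3.707107); octagon support 4.242641 vs apothem 1 → ∉ W
#3 (-1, 1, -1, -1): internal (-2.414214, 1.000000); octagon support 2.414214 vs apothem 1 → ∉ W
#4 (-1, 1, -1, 1): internal (-1.000000, 2.414214); octagon support 2.414214 vs apothem 1 → ∉ W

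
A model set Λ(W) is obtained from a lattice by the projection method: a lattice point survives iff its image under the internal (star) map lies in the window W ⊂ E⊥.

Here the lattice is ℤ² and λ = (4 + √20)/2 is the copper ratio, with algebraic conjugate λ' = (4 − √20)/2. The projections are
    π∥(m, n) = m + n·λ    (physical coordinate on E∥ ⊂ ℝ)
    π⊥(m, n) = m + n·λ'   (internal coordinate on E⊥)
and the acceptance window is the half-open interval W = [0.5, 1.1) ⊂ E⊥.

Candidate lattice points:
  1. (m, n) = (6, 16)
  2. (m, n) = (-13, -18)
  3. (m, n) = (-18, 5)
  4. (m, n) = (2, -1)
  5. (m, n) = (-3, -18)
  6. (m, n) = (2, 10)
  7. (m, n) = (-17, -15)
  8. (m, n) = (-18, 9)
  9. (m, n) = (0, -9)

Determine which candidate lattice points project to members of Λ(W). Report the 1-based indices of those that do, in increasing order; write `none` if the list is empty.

Numerically λ ≈ 4.2361 and λ' = −1/λ ≈ -0.2361.
candidate 1: (m,n)=(6,16) → π∥ = 6+16·λ ≈ 73.7771, π⊥ = 6+16·λ' ≈ 2.2229 ∉ [0.5, 1.1) ⇒ out
candidate 2: (m,n)=(-13,-18) → π∥ = -13-18·λ ≈ -89.2492, π⊥ = -13-18·λ' ≈ -8.7508 ∉ [0.5, 1.1) ⇒ out
candidate 3: (m,n)=(-18,5) → π∥ = -18+5·λ ≈ 3.1803, π⊥ = -18+5·λ' ≈ -19.1803 ∉ [0.5, 1.1) ⇒ out
candidate 4: (m,n)=(2,-1) → π∥ = 2-1·λ ≈ -2.2361, π⊥ = 2-1·λ' ≈ 2.2361 ∉ [0.5, 1.1) ⇒ out
candidate 5: (m,n)=(-3,-18) → π∥ = -3-18·λ ≈ -79.2492, π⊥ = -3-18·λ' ≈ 1.2492 ∉ [0.5, 1.1) ⇒ out
candidate 6: (m,n)=(2,10) → π∥ = 2+10·λ ≈ 44.3607, π⊥ = 2+10·λ' ≈ -0.3607 ∉ [0.5, 1.1) ⇒ out
candidate 7: (m,n)=(-17,-15) → π∥ = -17-15·λ ≈ -80.5410, π⊥ = -17-15·λ' ≈ -13.4590 ∉ [0.5, 1.1) ⇒ out
candidate 8: (m,n)=(-18,9) → π∥ = -18+9·λ ≈ 20.1246, π⊥ = -18+9·λ' ≈ -20.1246 ∉ [0.5, 1.1) ⇒ out
candidate 9: (m,n)=(0,-9) → π∥ = 0-9·λ ≈ -38.1246, π⊥ = 0-9·λ' ≈ 2.1246 ∉ [0.5, 1.1) ⇒ out

none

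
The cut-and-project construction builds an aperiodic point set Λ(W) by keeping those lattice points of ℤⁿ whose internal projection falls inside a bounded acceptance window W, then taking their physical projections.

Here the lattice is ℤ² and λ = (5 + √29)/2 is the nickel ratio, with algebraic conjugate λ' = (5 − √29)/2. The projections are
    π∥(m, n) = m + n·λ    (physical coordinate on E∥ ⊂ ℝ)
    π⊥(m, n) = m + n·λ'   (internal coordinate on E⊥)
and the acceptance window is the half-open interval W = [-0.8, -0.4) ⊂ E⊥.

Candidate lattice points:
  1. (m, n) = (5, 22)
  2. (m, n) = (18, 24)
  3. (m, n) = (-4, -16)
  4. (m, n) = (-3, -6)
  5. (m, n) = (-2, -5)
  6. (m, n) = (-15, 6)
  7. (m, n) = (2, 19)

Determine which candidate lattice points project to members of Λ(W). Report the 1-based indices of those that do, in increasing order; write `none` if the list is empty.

Numerically λ ≈ 5.19258 and λ' = −1/λ ≈ -0.19258.
[1] lift (5,22): star map gives 0.76319; window check -0.8 ≤ 0.76319 < -0.4 is false → out
[2] lift (18,24): star map gives 13.37802; window check -0.8 ≤ 13.37802 < -0.4 is false → out
[3] lift (-4,-16): star map gives -0.91868; window check -0.8 ≤ -0.91868 < -0.4 is false → out
[4] lift (-3,-6): star map gives -1.84451; window check -0.8 ≤ -1.84451 < -0.4 is false → out
[5] lift (-2,-5): star map gives -1.03709; window check -0.8 ≤ -1.03709 < -0.4 is false → out
[6] lift (-15,6): star map gives -16.15549; window check -0.8 ≤ -16.15549 < -0.4 is false → out
[7] lift (2,19): star map gives -1.65907; window check -0.8 ≤ -1.65907 < -0.4 is false → out

none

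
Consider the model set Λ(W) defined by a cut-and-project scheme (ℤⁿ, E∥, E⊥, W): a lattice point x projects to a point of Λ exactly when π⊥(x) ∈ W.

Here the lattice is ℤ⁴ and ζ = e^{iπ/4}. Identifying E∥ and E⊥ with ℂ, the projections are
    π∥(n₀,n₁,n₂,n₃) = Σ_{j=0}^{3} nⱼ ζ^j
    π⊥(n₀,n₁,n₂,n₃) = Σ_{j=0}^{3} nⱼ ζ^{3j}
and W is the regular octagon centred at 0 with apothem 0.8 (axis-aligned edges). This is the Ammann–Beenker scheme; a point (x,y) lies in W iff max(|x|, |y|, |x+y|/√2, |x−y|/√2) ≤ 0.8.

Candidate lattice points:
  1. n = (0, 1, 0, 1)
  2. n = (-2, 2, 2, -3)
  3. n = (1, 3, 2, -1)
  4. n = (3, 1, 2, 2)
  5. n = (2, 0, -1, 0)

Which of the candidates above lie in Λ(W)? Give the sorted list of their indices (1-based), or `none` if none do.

none

Internal map: ζ^{3j} for j=0..3 gives (1,0), (−√2/2,√2/2), (0,−1), (√2/2,√2/2).
#1 (0, 1, 0, 1): internal (0.00000, 1.41421); octagon support 1.41421 vs apothem 0.8 → ∉ W
#2 (-2, 2, 2, -3): internal (-5.53553, -2.70711); octagon support 5.82843 vs apothem 0.8 → ∉ W
#3 (1, 3, 2, -1): internal (-1.82843, -0.58579); octagon support 1.82843 vs apothem 0.8 → ∉ W
#4 (3, 1, 2, 2): internal (3.70711, 0.12132); octagon support 3.70711 vs apothem 0.8 → ∉ W
#5 (2, 0, -1, 0): internal (2.00000, 1.00000); octagon support 2.12132 vs apothem 0.8 → ∉ W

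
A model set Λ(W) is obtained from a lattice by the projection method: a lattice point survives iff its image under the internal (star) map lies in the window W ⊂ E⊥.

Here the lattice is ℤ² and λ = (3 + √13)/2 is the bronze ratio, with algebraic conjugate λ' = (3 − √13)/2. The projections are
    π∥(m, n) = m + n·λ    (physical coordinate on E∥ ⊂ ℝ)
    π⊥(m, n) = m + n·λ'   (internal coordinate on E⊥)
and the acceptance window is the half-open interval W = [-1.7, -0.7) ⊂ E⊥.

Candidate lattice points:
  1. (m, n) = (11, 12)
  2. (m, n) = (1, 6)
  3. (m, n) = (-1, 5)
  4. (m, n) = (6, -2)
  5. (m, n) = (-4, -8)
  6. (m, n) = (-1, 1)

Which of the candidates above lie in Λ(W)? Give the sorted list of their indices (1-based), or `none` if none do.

2, 5, 6

Numerically λ ≈ 3.30278 and λ' = −1/λ ≈ -0.30278.
#1 (11,12): internal coord 11 + (12)·λ' = +7.36669; +7.36669 ∉ [-1.7, -0.7) → out
#2 (1,6): internal coord 1 + (6)·λ' = -0.81665; -0.81665 ∈ [-1.7, -0.7) → IN Λ
#3 (-1,5): internal coord -1 + (5)·λ' = -2.51388; -2.51388 ∉ [-1.7, -0.7) → out
#4 (6,-2): internal coord 6 + (-2)·λ' = +6.60555; +6.60555 ∉ [-1.7, -0.7) → out
#5 (-4,-8): internal coord -4 + (-8)·λ' = -1.57779; -1.57779 ∈ [-1.7, -0.7) → IN Λ
#6 (-1,1): internal coord -1 + (1)·λ' = -1.30278; -1.30278 ∈ [-1.7, -0.7) → IN Λ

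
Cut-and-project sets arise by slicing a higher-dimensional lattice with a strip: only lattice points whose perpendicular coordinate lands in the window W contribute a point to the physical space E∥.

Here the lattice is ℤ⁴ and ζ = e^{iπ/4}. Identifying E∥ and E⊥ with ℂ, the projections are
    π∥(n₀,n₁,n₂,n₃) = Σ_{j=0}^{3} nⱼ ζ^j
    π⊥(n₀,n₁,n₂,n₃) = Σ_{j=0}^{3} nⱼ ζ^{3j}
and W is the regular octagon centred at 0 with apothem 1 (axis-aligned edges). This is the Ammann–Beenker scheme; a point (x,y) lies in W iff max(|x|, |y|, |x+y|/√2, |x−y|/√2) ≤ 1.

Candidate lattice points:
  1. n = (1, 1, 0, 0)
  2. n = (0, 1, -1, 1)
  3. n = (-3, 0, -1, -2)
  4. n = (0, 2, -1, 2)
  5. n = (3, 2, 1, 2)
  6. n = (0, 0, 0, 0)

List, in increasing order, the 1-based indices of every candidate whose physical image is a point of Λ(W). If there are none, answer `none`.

With ζ = e^{iπ/4} the internal vectors are ζ^0,ζ^3,ζ^6,ζ^9.
candidate 1: n = (1, 1, 0, 0) → π⊥ ≈ (+0.2929, +0.7071); max(|x|,|y|,|x±y|/√2) = 0.7071 ≤ 1 ⇒ ∈ W
candidate 2: n = (0, 1, -1, 1) → π⊥ ≈ (+0.0000, +2.4142); max(|x|,|y|,|x±y|/√2) = 2.4142 > 1 ⇒ ∉ W
candidate 3: n = (-3, 0, -1, -2) → π⊥ ≈ (-4.4142, -0.4142); max(|x|,|y|,|x±y|/√2) = 4.4142 > 1 ⇒ ∉ W
candidate 4: n = (0, 2, -1, 2) → π⊥ ≈ (+0.0000, +3.8284); max(|x|,|y|,|x±y|/√2) = 3.8284 > 1 ⇒ ∉ W
candidate 5: n = (3, 2, 1, 2) → π⊥ ≈ (+3.0000, +1.8284); max(|x|,|y|,|x±y|/√2) = 3.4142 > 1 ⇒ ∉ W
candidate 6: n = (0, 0, 0, 0) → π⊥ ≈ (+0.0000, +0.0000); max(|x|,|y|,|x±y|/√2) = 0.0000 ≤ 1 ⇒ ∈ W

1, 6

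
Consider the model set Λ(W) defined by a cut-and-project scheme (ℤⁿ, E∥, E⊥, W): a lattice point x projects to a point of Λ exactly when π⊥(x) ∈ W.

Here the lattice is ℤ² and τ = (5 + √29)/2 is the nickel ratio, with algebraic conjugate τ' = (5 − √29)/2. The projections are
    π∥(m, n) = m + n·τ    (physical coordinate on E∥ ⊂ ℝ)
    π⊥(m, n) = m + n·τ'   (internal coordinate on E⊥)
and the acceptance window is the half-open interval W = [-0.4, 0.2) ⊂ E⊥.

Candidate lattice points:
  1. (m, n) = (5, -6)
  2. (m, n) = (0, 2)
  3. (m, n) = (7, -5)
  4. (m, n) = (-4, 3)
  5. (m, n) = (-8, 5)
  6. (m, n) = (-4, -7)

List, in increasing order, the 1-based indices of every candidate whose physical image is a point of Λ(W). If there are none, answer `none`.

Compute τ' = (5−√29)/2 = -0.192582, so π⊥(m,n) = m -0.192582·n.
[1] lift (5,-6): star map gives 6.155494; window check -0.4 ≤ 6.155494 < 0.2 is false → out
[2] lift (0,2): star map gives -0.385165; window check -0.4 ≤ -0.385165 < 0.2 is true → IN Λ
[3] lift (7,-5): star map gives 7.962912; window check -0.4 ≤ 7.962912 < 0.2 is false → out
[4] lift (-4,3): star map gives -4.577747; window check -0.4 ≤ -4.577747 < 0.2 is false → out
[5] lift (-8,5): star map gives -8.962912; window check -0.4 ≤ -8.962912 < 0.2 is false → out
[6] lift (-4,-7): star map gives -2.651923; window check -0.4 ≤ -2.651923 < 0.2 is false → out

2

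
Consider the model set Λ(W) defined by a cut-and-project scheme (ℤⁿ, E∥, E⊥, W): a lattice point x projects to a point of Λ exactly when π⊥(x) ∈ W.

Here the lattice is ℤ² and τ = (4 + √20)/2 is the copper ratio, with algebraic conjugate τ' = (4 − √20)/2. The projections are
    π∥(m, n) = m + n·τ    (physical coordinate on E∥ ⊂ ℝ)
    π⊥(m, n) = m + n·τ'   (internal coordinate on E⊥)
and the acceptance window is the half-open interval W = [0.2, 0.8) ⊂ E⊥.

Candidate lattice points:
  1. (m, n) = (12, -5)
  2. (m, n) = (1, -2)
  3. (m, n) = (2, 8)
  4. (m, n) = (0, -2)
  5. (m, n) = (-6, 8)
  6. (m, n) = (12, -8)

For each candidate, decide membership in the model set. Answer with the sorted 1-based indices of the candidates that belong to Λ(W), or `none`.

τ' = (4−√20)/2 ≈ -0.23607.
[1] lift (12,-5): star map gives 13.18034; window check 0.2 ≤ 13.18034 < 0.8 is false → out
[2] lift (1,-2): star map gives 1.47214; window check 0.2 ≤ 1.47214 < 0.8 is false → out
[3] lift (2,8): star map gives 0.11146; window check 0.2 ≤ 0.11146 < 0.8 is false → out
[4] lift (0,-2): star map gives 0.47214; window check 0.2 ≤ 0.47214 < 0.8 is true → IN Λ
[5] lift (-6,8): star map gives -7.88854; window check 0.2 ≤ -7.88854 < 0.8 is false → out
[6] lift (12,-8): star map gives 13.88854; window check 0.2 ≤ 13.88854 < 0.8 is false → out

4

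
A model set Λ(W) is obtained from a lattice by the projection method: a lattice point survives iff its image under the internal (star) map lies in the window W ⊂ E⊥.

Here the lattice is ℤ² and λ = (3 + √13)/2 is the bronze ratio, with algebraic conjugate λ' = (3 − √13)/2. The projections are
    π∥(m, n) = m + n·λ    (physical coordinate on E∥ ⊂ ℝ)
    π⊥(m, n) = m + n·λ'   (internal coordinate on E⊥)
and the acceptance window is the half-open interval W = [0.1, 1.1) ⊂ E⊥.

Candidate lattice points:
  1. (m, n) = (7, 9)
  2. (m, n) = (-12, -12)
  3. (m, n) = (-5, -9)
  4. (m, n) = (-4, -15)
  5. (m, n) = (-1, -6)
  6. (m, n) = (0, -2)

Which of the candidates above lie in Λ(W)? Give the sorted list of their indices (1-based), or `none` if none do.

4, 5, 6

λ' = (3−√13)/2 ≈ -0.302776.
candidate 1: (m,n)=(7,9) → π∥ = 7+9·λ ≈ 36.724981, π⊥ = 7+9·λ' ≈ 4.275019 ∉ [0.1, 1.1) ⇒ out
candidate 2: (m,n)=(-12,-12) → π∥ = -12-12·λ ≈ -51.633308, π⊥ = -12-12·λ' ≈ -8.366692 ∉ [0.1, 1.1) ⇒ out
candidate 3: (m,n)=(-5,-9) → π∥ = -5-9·λ ≈ -34.724981, π⊥ = -5-9·λ' ≈ -2.275019 ∉ [0.1, 1.1) ⇒ out
candidate 4: (m,n)=(-4,-15) → π∥ = -4-15·λ ≈ -53.541635, π⊥ = -4-15·λ' ≈ 0.541635 ∈ [0.1, 1.1) ⇒ IN Λ
candidate 5: (m,n)=(-1,-6) → π∥ = -1-6·λ ≈ -20.816654, π⊥ = -1-6·λ' ≈ 0.816654 ∈ [0.1, 1.1) ⇒ IN Λ
candidate 6: (m,n)=(0,-2) → π∥ = 0-2·λ ≈ -6.605551, π⊥ = 0-2·λ' ≈ 0.605551 ∈ [0.1, 1.1) ⇒ IN Λ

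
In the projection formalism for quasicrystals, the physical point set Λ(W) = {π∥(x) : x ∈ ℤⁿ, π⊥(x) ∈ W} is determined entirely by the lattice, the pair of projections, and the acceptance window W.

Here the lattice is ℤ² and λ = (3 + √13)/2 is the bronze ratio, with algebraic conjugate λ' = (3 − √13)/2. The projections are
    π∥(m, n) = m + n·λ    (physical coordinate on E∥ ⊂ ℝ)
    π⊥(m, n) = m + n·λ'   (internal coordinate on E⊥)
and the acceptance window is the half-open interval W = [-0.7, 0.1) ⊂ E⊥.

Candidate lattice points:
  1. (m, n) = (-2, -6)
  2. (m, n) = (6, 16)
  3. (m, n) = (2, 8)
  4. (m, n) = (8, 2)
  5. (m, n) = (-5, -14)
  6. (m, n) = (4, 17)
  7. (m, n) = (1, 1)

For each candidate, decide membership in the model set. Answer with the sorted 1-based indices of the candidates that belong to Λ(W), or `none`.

1, 3

Numerically λ ≈ 3.302776 and λ' = −1/λ ≈ -0.302776.
#1 (-2,-6): internal coord -2 + (-6)·λ' = -0.183346; -0.183346 ∈ [-0.7, 0.1) → IN Λ
#2 (6,16): internal coord 6 + (16)·λ' = +1.155590; +1.155590 ∉ [-0.7, 0.1) → out
#3 (2,8): internal coord 2 + (8)·λ' = -0.422205; -0.422205 ∈ [-0.7, 0.1) → IN Λ
#4 (8,2): internal coord 8 + (2)·λ' = +7.394449; +7.394449 ∉ [-0.7, 0.1) → out
#5 (-5,-14): internal coord -5 + (-14)·λ' = -0.761141; -0.761141 ∉ [-0.7, 0.1) → out
#6 (4,17): internal coord 4 + (17)·λ' = -1.147186; -1.147186 ∉ [-0.7, 0.1) → out
#7 (1,1): internal coord 1 + (1)·λ' = +0.697224; +0.697224 ∉ [-0.7, 0.1) → out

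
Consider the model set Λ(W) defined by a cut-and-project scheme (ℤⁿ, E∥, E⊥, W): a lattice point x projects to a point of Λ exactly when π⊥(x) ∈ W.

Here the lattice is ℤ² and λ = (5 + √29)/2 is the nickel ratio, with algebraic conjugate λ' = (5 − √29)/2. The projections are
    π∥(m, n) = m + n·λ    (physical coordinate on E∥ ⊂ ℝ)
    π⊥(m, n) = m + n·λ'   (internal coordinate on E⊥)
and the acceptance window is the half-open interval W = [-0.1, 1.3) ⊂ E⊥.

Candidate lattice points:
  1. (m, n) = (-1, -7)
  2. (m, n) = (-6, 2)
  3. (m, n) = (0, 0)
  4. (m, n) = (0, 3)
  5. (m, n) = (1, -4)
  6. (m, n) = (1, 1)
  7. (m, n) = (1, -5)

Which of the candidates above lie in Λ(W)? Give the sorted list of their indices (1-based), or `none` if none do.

1, 3, 6

Numerically λ ≈ 5.192582 and λ' = −1/λ ≈ -0.192582.
[1] lift (-1,-7): star map gives 0.348077; window check -0.1 ≤ 0.348077 < 1.3 is true → IN Λ
[2] lift (-6,2): star map gives -6.385165; window check -0.1 ≤ -6.385165 < 1.3 is false → out
[3] lift (0,0): star map gives 0.000000; window check -0.1 ≤ 0.000000 < 1.3 is true → IN Λ
[4] lift (0,3): star map gives -0.577747; window check -0.1 ≤ -0.577747 < 1.3 is false → out
[5] lift (1,-4): star map gives 1.770330; window check -0.1 ≤ 1.770330 < 1.3 is false → out
[6] lift (1,1): star map gives 0.807418; window check -0.1 ≤ 0.807418 < 1.3 is true → IN Λ
[7] lift (1,-5): star map gives 1.962912; window check -0.1 ≤ 1.962912 < 1.3 is false → out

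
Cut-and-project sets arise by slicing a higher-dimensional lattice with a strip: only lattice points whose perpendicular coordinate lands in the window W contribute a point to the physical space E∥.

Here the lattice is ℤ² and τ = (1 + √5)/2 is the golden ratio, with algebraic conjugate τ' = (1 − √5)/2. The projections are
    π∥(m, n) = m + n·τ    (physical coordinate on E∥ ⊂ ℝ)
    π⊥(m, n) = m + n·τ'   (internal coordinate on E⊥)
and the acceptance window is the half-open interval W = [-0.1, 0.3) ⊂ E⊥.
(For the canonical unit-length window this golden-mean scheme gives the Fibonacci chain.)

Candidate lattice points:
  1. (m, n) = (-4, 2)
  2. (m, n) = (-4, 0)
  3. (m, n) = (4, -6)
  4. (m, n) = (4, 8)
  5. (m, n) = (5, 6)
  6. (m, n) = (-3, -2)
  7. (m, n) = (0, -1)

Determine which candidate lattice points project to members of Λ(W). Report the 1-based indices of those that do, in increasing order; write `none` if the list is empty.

none

τ' = (1−√5)/2 ≈ -0.6180.
[1] lift (-4,2): star map gives -5.2361; window check -0.1 ≤ -5.2361 < 0.3 is false → out
[2] lift (-4,0): star map gives -4.0000; window check -0.1 ≤ -4.0000 < 0.3 is false → out
[3] lift (4,-6): star map gives 7.7082; window check -0.1 ≤ 7.7082 < 0.3 is false → out
[4] lift (4,8): star map gives -0.9443; window check -0.1 ≤ -0.9443 < 0.3 is false → out
[5] lift (5,6): star map gives 1.2918; window check -0.1 ≤ 1.2918 < 0.3 is false → out
[6] lift (-3,-2): star map gives -1.7639; window check -0.1 ≤ -1.7639 < 0.3 is false → out
[7] lift (0,-1): star map gives 0.6180; window check -0.1 ≤ 0.6180 < 0.3 is false → out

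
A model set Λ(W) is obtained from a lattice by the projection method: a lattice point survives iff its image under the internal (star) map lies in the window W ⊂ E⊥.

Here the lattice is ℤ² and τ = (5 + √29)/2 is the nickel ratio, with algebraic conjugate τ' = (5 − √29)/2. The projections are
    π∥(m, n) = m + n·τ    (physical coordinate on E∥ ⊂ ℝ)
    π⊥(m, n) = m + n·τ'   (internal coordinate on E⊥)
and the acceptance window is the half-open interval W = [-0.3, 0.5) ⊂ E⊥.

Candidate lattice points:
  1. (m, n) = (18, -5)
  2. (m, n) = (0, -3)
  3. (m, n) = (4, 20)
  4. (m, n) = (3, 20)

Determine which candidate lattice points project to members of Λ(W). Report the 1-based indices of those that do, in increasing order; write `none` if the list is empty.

Compute τ' = (5−√29)/2 = -0.192582, so π⊥(m,n) = m -0.192582·n.
candidate 1: (m,n)=(18,-5) → π∥ = 18-5·τ ≈ -7.962912, π⊥ = 18-5·τ' ≈ 18.962912 ∉ [-0.3, 0.5) ⇒ out
candidate 2: (m,n)=(0,-3) → π∥ = 0-3·τ ≈ -15.577747, π⊥ = 0-3·τ' ≈ 0.577747 ∉ [-0.3, 0.5) ⇒ out
candidate 3: (m,n)=(4,20) → π∥ = 4+20·τ ≈ 107.851648, π⊥ = 4+20·τ' ≈ 0.148352 ∈ [-0.3, 0.5) ⇒ IN Λ
candidate 4: (m,n)=(3,20) → π∥ = 3+20·τ ≈ 106.851648, π⊥ = 3+20·τ' ≈ -0.851648 ∉ [-0.3, 0.5) ⇒ out

3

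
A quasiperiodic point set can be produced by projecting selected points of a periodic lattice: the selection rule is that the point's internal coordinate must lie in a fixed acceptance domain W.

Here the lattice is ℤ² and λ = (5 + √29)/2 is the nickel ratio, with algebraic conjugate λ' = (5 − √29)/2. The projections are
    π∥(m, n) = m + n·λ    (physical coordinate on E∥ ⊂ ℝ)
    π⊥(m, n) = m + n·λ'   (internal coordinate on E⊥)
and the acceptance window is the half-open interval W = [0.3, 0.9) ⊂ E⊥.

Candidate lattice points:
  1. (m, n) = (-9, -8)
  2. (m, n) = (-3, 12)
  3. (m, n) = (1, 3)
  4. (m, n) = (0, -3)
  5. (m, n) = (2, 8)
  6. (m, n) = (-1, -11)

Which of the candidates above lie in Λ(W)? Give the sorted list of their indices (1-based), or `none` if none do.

Numerically λ ≈ 5.1926 and λ' = −1/λ ≈ -0.1926.
[1] lift (-9,-8): star map gives -7.4593; window check 0.3 ≤ -7.4593 < 0.9 is false → out
[2] lift (-3,12): star map gives -5.3110; window check 0.3 ≤ -5.3110 < 0.9 is false → out
[3] lift (1,3): star map gives 0.4223; window check 0.3 ≤ 0.4223 < 0.9 is true → IN Λ
[4] lift (0,-3): star map gives 0.5777; window check 0.3 ≤ 0.5777 < 0.9 is true → IN Λ
[5] lift (2,8): star map gives 0.4593; window check 0.3 ≤ 0.4593 < 0.9 is true → IN Λ
[6] lift (-1,-11): star map gives 1.1184; window check 0.3 ≤ 1.1184 < 0.9 is false → out

3, 4, 5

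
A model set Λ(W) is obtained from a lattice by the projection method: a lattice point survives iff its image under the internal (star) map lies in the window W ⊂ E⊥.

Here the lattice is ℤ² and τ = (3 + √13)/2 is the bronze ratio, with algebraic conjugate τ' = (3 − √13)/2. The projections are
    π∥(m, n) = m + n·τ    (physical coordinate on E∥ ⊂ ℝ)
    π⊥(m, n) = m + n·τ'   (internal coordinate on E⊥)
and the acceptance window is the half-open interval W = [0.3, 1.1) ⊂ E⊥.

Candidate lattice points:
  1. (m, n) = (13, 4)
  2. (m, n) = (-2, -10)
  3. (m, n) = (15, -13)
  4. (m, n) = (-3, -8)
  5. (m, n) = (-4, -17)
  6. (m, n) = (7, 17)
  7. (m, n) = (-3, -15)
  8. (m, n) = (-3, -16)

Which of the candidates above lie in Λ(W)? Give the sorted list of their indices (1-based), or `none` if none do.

Numerically τ ≈ 3.3028 and τ' = −1/τ ≈ -0.3028.
[1] lift (13,4): star map gives 11.7889; window check 0.3 ≤ 11.7889 < 1.1 is false → out
[2] lift (-2,-10): star map gives 1.0278; window check 0.3 ≤ 1.0278 < 1.1 is true → IN Λ
[3] lift (15,-13): star map gives 18.9361; window check 0.3 ≤ 18.9361 < 1.1 is false → out
[4] lift (-3,-8): star map gives -0.5778; window check 0.3 ≤ -0.5778 < 1.1 is false → out
[5] lift (-4,-17): star map gives 1.1472; window check 0.3 ≤ 1.1472 < 1.1 is false → out
[6] lift (7,17): star map gives 1.8528; window check 0.3 ≤ 1.8528 < 1.1 is false → out
[7] lift (-3,-15): star map gives 1.5416; window check 0.3 ≤ 1.5416 < 1.1 is false → out
[8] lift (-3,-16): star map gives 1.8444; window check 0.3 ≤ 1.8444 < 1.1 is false → out

2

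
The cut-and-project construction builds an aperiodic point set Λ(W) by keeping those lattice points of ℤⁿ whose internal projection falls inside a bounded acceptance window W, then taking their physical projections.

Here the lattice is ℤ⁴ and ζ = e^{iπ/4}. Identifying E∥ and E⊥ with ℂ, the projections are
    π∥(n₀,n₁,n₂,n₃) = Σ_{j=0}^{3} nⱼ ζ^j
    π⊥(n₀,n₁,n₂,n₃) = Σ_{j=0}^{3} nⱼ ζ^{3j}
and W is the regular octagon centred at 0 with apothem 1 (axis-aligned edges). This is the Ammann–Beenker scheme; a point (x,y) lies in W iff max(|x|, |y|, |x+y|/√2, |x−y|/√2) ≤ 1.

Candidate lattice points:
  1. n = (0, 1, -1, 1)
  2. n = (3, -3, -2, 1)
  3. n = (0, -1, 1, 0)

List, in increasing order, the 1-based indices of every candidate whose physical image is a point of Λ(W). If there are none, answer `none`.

π⊥(n) = n₀ + n₁ζ³ + n₂ζ⁶ + n₃ζ⁹ where ζ = e^{iπ/4}.
#1 (0, 1, -1, 1): internal (0.00000, 2.41421); octagon support 2.41421 vs apothem 1 → ∉ W
#2 (3, -3, -2, 1): internal (5.82843, 0.58579); octagon support 5.82843 vs apothem 1 → ∉ W
#3 (0, -1, 1, 0): internal (0.70711, -1.70711); octagon support 1.70711 vs apothem 1 → ∉ W

none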